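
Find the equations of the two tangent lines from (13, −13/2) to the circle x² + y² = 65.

Let a tangent through (13, −13/2) have slope m. Its distance from (0, 0) must equal √65:
(−13m − (13/2))² = 65(m² + 1)
32m² + 52m − 7 = 0, so m = −7/4 or m = 1/8.
Through (13, −13/2) these give 7x + 4y = 65 and x − 8y = 65.

7x + 4y = 65 and x − 8y = 65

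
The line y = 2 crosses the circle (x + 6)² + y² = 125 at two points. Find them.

(−17, 2) and (5, 2)

Express y = 2 and substitute into the circle:
x² + 12x − 85 = 0
x = 5 or x = −17, giving (5, 2) and (−17, 2).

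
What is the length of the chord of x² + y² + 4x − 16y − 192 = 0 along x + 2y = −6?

The distance from (−2, 8) to the line is 20/√5, and r² = 260.
Half the chord is √(r² − d²) = √(180), so the full chord is 12√5.

12√5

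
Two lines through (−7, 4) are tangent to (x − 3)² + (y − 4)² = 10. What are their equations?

A line y − (4) = m(x − (−7)) is tangent when its distance from (3, 4) is √10:
[m·(10) − (0)]² = 10(m² + 1)
9m² − 1 = 0, so m = −1/3 or m = 1/3.
Through (−7, 4) these give x + 3y = 5 and x − 3y = −19.

x + 3y = 5 and x − 3y = −19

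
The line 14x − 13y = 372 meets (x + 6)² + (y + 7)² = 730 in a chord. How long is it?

2√365

Centre (−6, −7), r² = 730. Perpendicular distance d from centre to line = |−365| / √365 = 365/√365.
Chord = 2√(r² − d²) = 2·√(365) = 2√365.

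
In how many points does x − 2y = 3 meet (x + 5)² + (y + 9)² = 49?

2

Centre (−5, −9), r² = 49. Distance² from centre to line = (10)²/5 = 20.
Since d² < r², the line cuts the circle twice.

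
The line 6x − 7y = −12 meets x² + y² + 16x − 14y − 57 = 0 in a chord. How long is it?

2√85

Centre (−8, 7), r² = 170. Perpendicular distance d from centre to line = |−85| / √85 = 85/√85.
Chord = 2√(r² − d²) = 2·√(85) = 2√85.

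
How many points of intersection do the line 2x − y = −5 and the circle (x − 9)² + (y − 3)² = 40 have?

Centre (9, 3), r² = 40. Distance² from centre to line = (20)²/5 = 80.
Since d² > r², the line lies outside the circle.

0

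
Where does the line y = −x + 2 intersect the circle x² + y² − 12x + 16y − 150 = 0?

(−3, 5) and (19, −17)

Substitute y = −x + 2:
2x² − 32x − 114 = 0  ⟹  x² − 16x − 57 = 0
x = 19 or x = −3, giving (19, −17) and (−3, 5).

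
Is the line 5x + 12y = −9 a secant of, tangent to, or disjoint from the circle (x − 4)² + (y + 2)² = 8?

secant

Centre (4, −2), r² = 8. Distance² from centre to line = (5)²/169 = 25/169.
Since d² < r², the line cuts the circle twice.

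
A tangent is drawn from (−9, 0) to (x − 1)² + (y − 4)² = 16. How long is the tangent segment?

10

With centre O = (1, 4), |OP|² = 116 and r² = 16.
By the tangent–radius right angle, tangent length = √(|PO|² − r²) = √100 = 10.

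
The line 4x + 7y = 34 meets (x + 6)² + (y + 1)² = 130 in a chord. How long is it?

2√65

The distance from (−6, −1) to the line is 65/√65, and r² = 130.
Chord = 2√(r² − d²) = 2·√(65) = 2√65.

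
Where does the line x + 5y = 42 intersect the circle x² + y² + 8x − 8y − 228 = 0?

(−18, 12) and (12, 6)

From the line, y = (42 − x)/5. Substituting:
26x² + 156x − 5616 = 0  ⟹  x² + 6x − 216 = 0
x = 12 or x = −18, giving (12, 6) and (−18, 12).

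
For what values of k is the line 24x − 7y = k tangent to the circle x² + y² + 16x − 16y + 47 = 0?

k = −473 or k = −23

Tangency holds when the distance from the centre (−8, 8) to the line equals the radius 9:
|24·(−8) − 7·8 − k| / √625 = 9
|k − (−248)| = 9·25, so k = −23 or k = −473.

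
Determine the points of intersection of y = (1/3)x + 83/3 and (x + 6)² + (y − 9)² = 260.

(−14, 23) and (−8, 25)

Express y = (83 + x)/3 and substitute into the circle:
10x² + 220x + 1120 = 0  ⟹  x² + 22x + 112 = 0
x = −8 or x = −14, giving (−8, 25) and (−14, 23).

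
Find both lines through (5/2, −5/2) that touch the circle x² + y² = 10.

Write the tangent as mx − y + (−5/2 − m·(5/2)) = 0 and set its distance from the centre to √10:
[m·(−5/2) − (5/2)]² = 10(m² + 1)
3m² − 10m + 3 = 0, so m = 1/3 or m = 3.
Through (5/2, −5/2) these give x − 3y = 10 and 3x − y = 10.

x − 3y = 10 and 3x − y = 10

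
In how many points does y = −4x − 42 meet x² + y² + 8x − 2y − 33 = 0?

2

Centre (−4, 1), r² = 50. Distance² from centre to line = (27)²/17 = 729/17.
Since d² < r², the line cuts the circle twice.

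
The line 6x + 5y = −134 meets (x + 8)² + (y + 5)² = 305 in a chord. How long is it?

Centre (−8, −5), r² = 305. Perpendicular distance d from centre to line = |61| / √61 = 61/√61.
Chord = 2√(r² − d²) = 2·√(244) = 4√61.

4√61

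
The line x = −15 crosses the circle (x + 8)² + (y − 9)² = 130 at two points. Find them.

(−15, 0) and (−15, 18)

The line gives x = −15. Substituting into the circle:
y² − 18y = 0
y = 18 or y = 0, giving (−15, 18) and (−15, 0).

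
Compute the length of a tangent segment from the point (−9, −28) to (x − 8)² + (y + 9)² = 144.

With centre O = (8, −9), |OP|² = 650 and r² = 144.
Power of the point: PT² = |PO|² − r² = 506, so PT = √506.

√506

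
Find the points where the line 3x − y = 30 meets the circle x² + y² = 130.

(7, −9) and (11, 3)

Substitute y = 3x − 30:
10x² − 180x + 770 = 0  ⟹  x² − 18x + 77 = 0
x = 11 or x = 7, giving (11, 3) and (7, −9).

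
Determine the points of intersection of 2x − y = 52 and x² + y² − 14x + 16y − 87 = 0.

(17, −18) and (21, −10)

From the line, y = 2x − 52. Substituting:
5x² − 190x + 1785 = 0  ⟹  x² − 38x + 357 = 0
x = 21 or x = 17, giving (21, −10) and (17, −18).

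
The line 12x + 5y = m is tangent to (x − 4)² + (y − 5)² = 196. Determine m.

m = −109 or m = 255

Tangency holds when the distance from the centre (4, 5) to the line equals the radius 14:
|12·4 + 5·5 − m| / √169 = 14
|m − (73)| = 14·13, so m = 255 or m = −109.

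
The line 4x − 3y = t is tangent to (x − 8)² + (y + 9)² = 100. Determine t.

t = 9 or t = 109

Tangency holds when the distance from the centre (8, −9) to the line equals the radius 10:
|4·8 − 3·(−9) − t| / √25 = 10
|t − (59)| = 10·5, so t = 109 or t = 9.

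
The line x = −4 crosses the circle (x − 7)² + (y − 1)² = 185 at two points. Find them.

The line gives x = −4. Substituting into the circle:
y² − 2y − 63 = 0
y = 9 or y = −7, giving (−4, 9) and (−4, −7).

(−4, −7) and (−4, 9)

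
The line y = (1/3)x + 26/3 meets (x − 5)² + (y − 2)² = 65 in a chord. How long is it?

√10

Substitute y = (26 + x)/3:
10x² − 50x + 40 = 0  ⟹  x² − 5x + 4 = 0
x = 4 or x = 1, giving (4, 10) and (1, 9).
|(4, 10) − (1, 9)| = √((3)² + (1)²) = √10.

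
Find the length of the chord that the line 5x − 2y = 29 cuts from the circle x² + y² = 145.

The distance from (0, 0) to the line is 29/√29, and r² = 145.
Chord = 2√(r² − d²) = 2·√(116) = 4√29.

4√29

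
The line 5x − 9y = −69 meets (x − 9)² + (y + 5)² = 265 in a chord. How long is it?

√106

Centre (9, −5), r² = 265. Perpendicular distance d from centre to line = |159| / √106 = 159/√106.
Half the chord is √(r² − d²) = √(53/2), so the full chord is √106.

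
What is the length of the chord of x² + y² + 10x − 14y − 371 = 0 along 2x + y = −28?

16√5

Express y = −2x − 28 and substitute into the circle:
5x² + 150x + 805 = 0  ⟹  x² + 30x + 161 = 0
x = −7 or x = −23, giving (−7, −14) and (−23, 18).
|(−7, −14) − (−23, 18)| = √((16)² + (−32)²) = 16√5.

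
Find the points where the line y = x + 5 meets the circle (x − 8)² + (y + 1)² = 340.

Express y = x + 5 and substitute into the circle:
2x² − 4x − 240 = 0  ⟹  x² − 2x − 120 = 0
x = 12 or x = −10, giving (12, 17) and (−10, −5).

(−10, −5) and (12, 17)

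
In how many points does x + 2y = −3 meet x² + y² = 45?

2

Centre (0, 0), r² = 45. Distance² from centre to line = (3)²/5 = 9/5.
Since d² < r², the line cuts the circle twice.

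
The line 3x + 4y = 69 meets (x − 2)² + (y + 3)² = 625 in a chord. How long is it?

40

Substitute y = (69 − 3x)/4:
25x² − 550x − 3375 = 0  ⟹  x² − 22x − 135 = 0
x = 27 or x = −5, giving (27, −3) and (−5, 21).
Chord length = distance between (27, −3) and (−5, 21) = √1600 = 40.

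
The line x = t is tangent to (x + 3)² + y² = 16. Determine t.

t = −7 or t = 1

The line touches the circle iff its distance from (−3, 0) is 4:
|1·(−3) + 0·0 − t| / √1 = 4
|t − (−3)| = 4, so t = 1 or t = −7.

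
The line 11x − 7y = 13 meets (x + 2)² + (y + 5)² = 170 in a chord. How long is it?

2√170

The distance from (−2, −5) to the line is 0/√170, and r² = 170.
Chord = 2√(r² − d²) = 2·√(170) = 2√170.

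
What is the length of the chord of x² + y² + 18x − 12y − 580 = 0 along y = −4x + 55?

The distance from (−9, 6) to the line is 85/√17, and r² = 697.
Half the chord is √(r² − d²) = √(272), so the full chord is 8√17.

8√17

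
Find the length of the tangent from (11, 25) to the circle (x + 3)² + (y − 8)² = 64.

√421

The centre is (−3, 8) and r = 8. The square of the distance from P to the centre is 196 + 289 = 485.
The tangent meets the radius at right angles, so tangent² = |PO|² − r² = 485 − 64 = 421.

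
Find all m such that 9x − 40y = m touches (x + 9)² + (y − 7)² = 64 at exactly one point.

m = −689 or m = −33

Tangency holds when the distance from the centre (−9, 7) to the line equals the radius 8:
|9·(−9) − 40·7 − m| / √1681 = 8
|m − (−361)| = 8·41, so m = −33 or m = −689.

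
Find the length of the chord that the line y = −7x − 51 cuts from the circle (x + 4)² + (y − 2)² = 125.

Substitute y = −7x − 51:
50x² + 750x + 2700 = 0  ⟹  x² + 15x + 54 = 0
x = −6 or x = −9, giving (−6, −9) and (−9, 12).
|(−6, −9) − (−9, 12)| = √((3)² + (−21)²) = 15√2.

15√2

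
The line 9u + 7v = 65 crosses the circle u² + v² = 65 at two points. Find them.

From the line, v = (65 − 9u)/7. Substituting:
130u² − 1170u + 1040 = 0  ⟹  u² − 9u + 8 = 0
u = 8 or u = 1, giving (8, −1) and (1, 8).

(1, 8) and (8, −1)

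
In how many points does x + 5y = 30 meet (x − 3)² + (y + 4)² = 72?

0

Centre (3, −4), r² = 72. Distance² from centre to line = (−47)²/26 = 2209/26.
Since d² > r², the line lies outside the circle.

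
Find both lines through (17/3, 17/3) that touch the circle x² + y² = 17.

4x − y = 17 and x − 4y = −17

Write the tangent as mx − y + (17/3 − m·(17/3)) = 0 and set its distance from the centre to √17:
[m·(−17/3) − (−17/3)]² = 17(m² + 1)
4m² − 17m + 4 = 0, so m = 4 or m = 1/4.
With m = 4: 4x − y = 17. With m = 1/4: x − 4y = −17.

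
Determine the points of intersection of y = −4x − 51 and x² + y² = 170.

(−13, 1) and (−11, −7)

Substitute y = −4x − 51:
17x² + 408x + 2431 = 0  ⟹  x² + 24x + 143 = 0
x = −11 or x = −13, giving (−11, −7) and (−13, 1).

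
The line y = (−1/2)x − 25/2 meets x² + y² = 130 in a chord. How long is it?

Centre (0, 0), r² = 130. Perpendicular distance d from centre to line = |25| / √5 = 25/√5.
Chord = 2√(r² − d²) = 2·√(5) = 2√5.

2√5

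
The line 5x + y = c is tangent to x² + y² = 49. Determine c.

The line touches the circle iff its distance from (0, 0) is 7:
|5·0 + 1·0 − c| / √26 = 7
|c| = 7√26.

c = ±7√26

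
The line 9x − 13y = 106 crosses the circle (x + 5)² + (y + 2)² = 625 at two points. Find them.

Express y = (−106 + 9x)/13 and substitute into the circle:
250x² + 250x − 95000 = 0  ⟹  x² + x − 380 = 0
x = 19 or x = −20, giving (19, 5) and (−20, −22).

(−20, −22) and (19, 5)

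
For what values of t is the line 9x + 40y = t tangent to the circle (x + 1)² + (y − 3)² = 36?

t = −135 or t = 357

For a tangent, require d(centre, line) = r = 6.
|9·(−1) + 40·3 − t| / √1681 = 6
|t − (111)| = 6·41, so t = 357 or t = −135.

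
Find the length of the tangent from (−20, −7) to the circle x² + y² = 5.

2√111

The centre is (0, 0) and r = √5. The square of the distance from P to the centre is 400 + 49 = 449.
By the tangent–radius right angle, tangent length = √(|PO|² − r²) = √444 = 2√111.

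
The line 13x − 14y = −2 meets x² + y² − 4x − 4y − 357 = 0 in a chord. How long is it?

2√365

From the line, y = (2 + 13x)/14. Substituting:
365x² − 1460x − 70080 = 0  ⟹  x² − 4x − 192 = 0
x = 16 or x = −12, giving (16, 15) and (−12, −11).
Chord length = distance between (16, 15) and (−12, −11) = √1460 = 2√365.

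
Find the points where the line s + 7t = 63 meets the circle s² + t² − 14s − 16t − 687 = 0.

Substitute t = (63 − s)/7:
50s² − 700s − 36750 = 0  ⟹  s² − 14s − 735 = 0
s = 35 or s = −21, giving (35, 4) and (−21, 12).

(−21, 12) and (35, 4)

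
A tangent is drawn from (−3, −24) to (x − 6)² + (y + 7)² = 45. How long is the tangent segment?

5√13

With centre O = (6, −7), |OP|² = 370 and r² = 45.
The tangent meets the radius at right angles, so tangent² = |PO|² − r² = 370 − 45 = 325.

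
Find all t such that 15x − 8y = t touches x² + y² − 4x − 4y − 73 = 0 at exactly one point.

For a tangent, require d(centre, line) = r = 9.
|15·2 − 8·2 − t| / √289 = 9
|t − (14)| = 9·17, so t = 167 or t = −139.

t = −139 or t = 167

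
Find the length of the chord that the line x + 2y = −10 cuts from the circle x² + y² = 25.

2√5

The distance from (0, 0) to the line is 10/√5, and r² = 25.
Chord = 2√(r² − d²) = 2·√(5) = 2√5.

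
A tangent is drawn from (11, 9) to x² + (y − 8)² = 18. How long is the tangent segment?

The centre is (0, 8) and r = 3√2. The square of the distance from P to the centre is 121 + 1 = 122.
The tangent meets the radius at right angles, so tangent² = |PO|² − r² = 122 − 18 = 104.

2√26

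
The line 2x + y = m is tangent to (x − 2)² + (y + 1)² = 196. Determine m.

For a tangent, require d(centre, line) = r = 14.
|2·2 + 1·(−1) − m| / √5 = 14
|m − (3)| = 14√5.

m = 3 ± 14√5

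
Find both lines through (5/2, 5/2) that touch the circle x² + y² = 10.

x + 3y = 10 and 3x + y = 10

A line y − (5/2) = m(x − (5/2)) is tangent when its distance from (0, 0) is √10:
(−5/2m − (−5/2))² = 10(m² + 1)
3m² + 10m + 3 = 0, so m = −1/3 or m = −3.
Through (5/2, 5/2) these give x + 3y = 10 and 3x + y = 10.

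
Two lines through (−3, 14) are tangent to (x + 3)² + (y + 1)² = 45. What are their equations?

A line y − (14) = m(x − (−3)) is tangent when its distance from (−3, −1) is 3√5:
(0m − (−15))² = 45(m² + 1)
m² − 4 = 0, so m = 2 or m = −2.
Through (−3, 14) these give 2x − y = −20 and 2x + y = 8.

2x − y = −20 and 2x + y = 8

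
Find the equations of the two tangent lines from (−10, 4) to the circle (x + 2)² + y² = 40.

3x + y = −26 and x − 3y = −22

Let a tangent through (−10, 4) have slope m. Its distance from (−2, 0) must equal 2√10:
(8m − (−4))² = 40(m² + 1)
3m² + 8m − 3 = 0, so m = −3 or m = 1/3.
With m = −3: 3x + y = −26. With m = 1/3: x − 3y = −22.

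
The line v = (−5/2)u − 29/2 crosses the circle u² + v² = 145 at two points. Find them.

Substitute v = (−29 − 5u)/2:
29u² + 290u + 261 = 0  ⟹  u² + 10u + 9 = 0
u = −1 or u = −9, giving (−1, −12) and (−9, 8).

(−9, 8) and (−1, −12)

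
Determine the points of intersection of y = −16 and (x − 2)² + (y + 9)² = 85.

From the line, y = −16. Substituting:
x² − 4x − 32 = 0
x = 8 or x = −4, giving (8, −16) and (−4, −16).

(−4, −16) and (8, −16)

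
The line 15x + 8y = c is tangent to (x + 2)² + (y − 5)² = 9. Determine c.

The line touches the circle iff its distance from (−2, 5) is 3:
|15·(−2) + 8·5 − c| / √289 = 3
|c − (10)| = 3·17, so c = 61 or c = −41.

c = −41 or c = 61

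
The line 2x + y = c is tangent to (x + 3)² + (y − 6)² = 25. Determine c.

The line touches the circle iff its distance from (−3, 6) is 5:
|2·(−3) + 1·6 − c| / √5 = 5
|c| = 5√5.

c = ±5√5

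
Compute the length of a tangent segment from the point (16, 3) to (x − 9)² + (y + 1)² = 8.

√57

With centre O = (9, −1), |OP|² = 65 and r² = 8.
Power of the point: PT² = |PO|² − r² = 57, so PT = √57.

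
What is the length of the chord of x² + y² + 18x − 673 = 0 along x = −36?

The line gives x = −36. Substituting into the circle:
y² − 25 = 0
y = 5 or y = −5, giving (−36, 5) and (−36, −5).
Chord length = distance between (−36, 5) and (−36, −5) = √100 = 10.

10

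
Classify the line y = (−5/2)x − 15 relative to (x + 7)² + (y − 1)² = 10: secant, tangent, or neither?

secant

Substituting the line into the circle gives 29x² + 376x + 1180 = 0.
Δ = 141376 − 136880 = 4496.
Two real roots: the line is a secant.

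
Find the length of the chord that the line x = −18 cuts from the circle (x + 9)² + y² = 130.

The distance from (−9, 0) to the line is 9, and r² = 130.
Chord = 2√(r² − d²) = 2·√(49) = 14.

14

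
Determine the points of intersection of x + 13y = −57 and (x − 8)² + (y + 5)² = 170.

(−5, −4) and (21, −6)

From the line, y = (−57 − x)/13. Substituting:
170x² − 2720x − 17850 = 0  ⟹  x² − 16x − 105 = 0
x = 21 or x = −5, giving (21, −6) and (−5, −4).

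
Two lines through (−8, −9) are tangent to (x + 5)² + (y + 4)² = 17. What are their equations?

4x + y = −41 and x − 4y = 28

Let a tangent through (−8, −9) have slope m. Its distance from (−5, −4) must equal √17:
[m·(3) − (5)]² = 17(m² + 1)
4m² + 15m − 4 = 0, so m = −4 or m = 1/4.
With m = −4: 4x + y = −41. With m = 1/4: x − 4y = 28.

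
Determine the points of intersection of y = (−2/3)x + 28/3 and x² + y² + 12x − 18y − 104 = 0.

Substitute y = (28 − 2x)/3:
13x² + 104x − 1664 = 0  ⟹  x² + 8x − 128 = 0
x = 8 or x = −16, giving (8, 4) and (−16, 20).

(−16, 20) and (8, 4)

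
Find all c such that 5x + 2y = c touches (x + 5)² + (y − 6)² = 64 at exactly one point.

c = −13 ± 8√29

For a tangent, require d(centre, line) = r = 8.
|5·(−5) + 2·6 − c| / √29 = 8
|c − (−13)| = 8√29.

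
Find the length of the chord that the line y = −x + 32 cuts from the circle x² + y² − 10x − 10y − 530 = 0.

26√2

Centre (5, 5), r² = 580. Perpendicular distance d from centre to line = |−22| / √2 = 22/√2.
Chord = 2√(r² − d²) = 2·√(338) = 26√2.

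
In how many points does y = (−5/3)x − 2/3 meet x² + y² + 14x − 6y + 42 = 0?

Centre (−7, 3), r² = 16. Distance² from centre to line = (−24)²/34 = 288/17.
Since d² > r², the line lies outside the circle.

0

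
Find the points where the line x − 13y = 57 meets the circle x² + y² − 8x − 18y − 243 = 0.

(−8, −5) and (18, −3)

Express y = (−57 + x)/13 and substitute into the circle:
170x² − 1700x − 24480 = 0  ⟹  x² − 10x − 144 = 0
x = 18 or x = −8, giving (18, −3) and (−8, −5).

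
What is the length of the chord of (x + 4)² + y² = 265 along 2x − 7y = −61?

The distance from (−4, 0) to the line is 53/√53, and r² = 265.
Chord = 2√(r² − d²) = 2·√(212) = 4√53.

4√53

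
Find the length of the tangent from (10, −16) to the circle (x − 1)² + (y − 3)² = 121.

Centre (1, 3), r² = 121. |PO|² = (9)² + (−19)² = 442.
The tangent meets the radius at right angles, so tangent² = |PO|² − r² = 442 − 121 = 321.

√321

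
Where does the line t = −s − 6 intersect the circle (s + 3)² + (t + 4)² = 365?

From the line, t = −s − 6. Substituting:
2s² + 10s − 352 = 0  ⟹  s² + 5s − 176 = 0
s = 11 or s = −16, giving (11, −17) and (−16, 10).

(−16, 10) and (11, −17)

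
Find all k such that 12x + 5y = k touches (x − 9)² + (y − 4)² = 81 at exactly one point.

k = 11 or k = 245

For a tangent, require d(centre, line) = r = 9.
|12·9 + 5·4 − k| / √169 = 9
|k − (128)| = 9·13, so k = 245 or k = 11.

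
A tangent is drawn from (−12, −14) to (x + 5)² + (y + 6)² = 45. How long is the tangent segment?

With centre O = (−5, −6), |OP|² = 113 and r² = 45.
By the tangent–radius right angle, tangent length = √(|PO|² − r²) = √68 = 2√17.

2√17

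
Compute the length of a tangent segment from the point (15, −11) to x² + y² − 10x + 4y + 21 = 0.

√173

The centre is (5, −2) and r = 2√2. The square of the distance from P to the centre is 100 + 81 = 181.
By the tangent–radius right angle, tangent length = √(|PO|² − r²) = √173.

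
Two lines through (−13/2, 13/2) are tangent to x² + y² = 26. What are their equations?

Let a tangent through (−13/2, 13/2) have slope m. Its distance from (0, 0) must equal √26:
[m·(13/2) − (−13/2)]² = 26(m² + 1)
5m² + 26m + 5 = 0, so m = −1/5 or m = −5.
Through (−13/2, 13/2) these give x + 5y = 26 and 5x + y = −26.

x + 5y = 26 and 5x + y = −26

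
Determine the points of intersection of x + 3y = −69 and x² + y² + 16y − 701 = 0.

(−27, −14) and (18, −29)

From the line, y = (−69 − x)/3. Substituting:
10x² + 90x − 4860 = 0  ⟹  x² + 9x − 486 = 0
x = 18 or x = −27, giving (18, −29) and (−27, −14).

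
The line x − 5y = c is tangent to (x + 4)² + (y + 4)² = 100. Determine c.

c = 16 ± 10√26

For a tangent, require d(centre, line) = r = 10.
|1·(−4) − 5·(−4) − c| / √26 = 10
|c − (16)| = 10√26.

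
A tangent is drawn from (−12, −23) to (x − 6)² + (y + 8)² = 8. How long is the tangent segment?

The centre is (6, −8) and r = 2√2. The square of the distance from P to the centre is 324 + 225 = 549.
The tangent meets the radius at right angles, so tangent² = |PO|² − r² = 549 − 8 = 541.

√541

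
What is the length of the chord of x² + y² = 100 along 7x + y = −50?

10√2

The distance from (0, 0) to the line is 50/√50, and r² = 100.
Half the chord is √(r² − d²) = √(50), so the full chord is 10√2.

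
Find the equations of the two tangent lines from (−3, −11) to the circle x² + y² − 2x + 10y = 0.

Let a tangent through (−3, −11) have slope m. Its distance from (1, −5) must equal √26:
[m·(4) − (6)]² = 26(m² + 1)
5m² + 24m − 5 = 0, so m = 1/5 or m = −5.
Through (−3, −11) these give x − 5y = 52 and 5x + y = −26.

x − 5y = 52 and 5x + y = −26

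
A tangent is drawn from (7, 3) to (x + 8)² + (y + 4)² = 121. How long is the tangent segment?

3√17

The centre is (−8, −4) and r = 11. The square of the distance from P to the centre is 225 + 49 = 274.
Power of the point: PT² = |PO|² − r² = 153, so PT = 3√17.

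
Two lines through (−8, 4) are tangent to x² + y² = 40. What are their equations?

Write the tangent as mx − y + (4 − m·(−8)) = 0 and set its distance from the centre to 2√10:
[m·(8) − (−4)]² = 40(m² + 1)
3m² + 8m − 3 = 0, so m = 1/3 or m = −3.
Through (−8, 4) these give x − 3y = −20 and 3x + y = −20.

x − 3y = −20 and 3x + y = −20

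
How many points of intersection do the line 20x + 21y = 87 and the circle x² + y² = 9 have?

1

Substituting the line into the circle gives 841x² − 3480x + 3600 = 0.
Δ = 12110400 − 12110400 = 0.
A repeated root: the line is tangent.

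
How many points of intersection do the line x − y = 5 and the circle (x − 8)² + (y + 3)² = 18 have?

Centre (8, −3), r² = 18. Distance² from centre to line = (6)²/2 = 18.
Since d² = r², the line is tangent.

1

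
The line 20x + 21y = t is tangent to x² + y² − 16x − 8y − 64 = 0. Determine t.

t = −104 or t = 592

Tangency holds when the distance from the centre (8, 4) to the line equals the radius 12:
|20·8 + 21·4 − t| / √841 = 12
|t − (244)| = 12·29, so t = 592 or t = −104.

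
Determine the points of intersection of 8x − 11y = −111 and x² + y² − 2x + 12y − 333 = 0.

From the line, y = (111 + 8x)/11. Substituting:
185x² + 2590x − 13320 = 0  ⟹  x² + 14x − 72 = 0
x = 4 or x = −18, giving (4, 13) and (−18, −3).

(−18, −3) and (4, 13)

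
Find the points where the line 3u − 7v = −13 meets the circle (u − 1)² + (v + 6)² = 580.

From the line, v = (13 + 3u)/7. Substituting:
58u² + 232u − 25346 = 0  ⟹  u² + 4u − 437 = 0
u = 19 or u = −23, giving (19, 10) and (−23, −8).

(−23, −8) and (19, 10)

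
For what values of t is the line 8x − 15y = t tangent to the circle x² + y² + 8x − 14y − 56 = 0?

t = −324 or t = 50

The line touches the circle iff its distance from (−4, 7) is 11:
|8·(−4) − 15·7 − t| / √289 = 11
|t − (−137)| = 11·17, so t = 50 or t = −324.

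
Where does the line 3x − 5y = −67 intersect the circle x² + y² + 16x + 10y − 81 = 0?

(−19, 2) and (−9, 8)

From the line, y = (67 + 3x)/5. Substituting:
34x² + 952x + 5814 = 0  ⟹  x² + 28x + 171 = 0
x = −9 or x = −19, giving (−9, 8) and (−19, 2).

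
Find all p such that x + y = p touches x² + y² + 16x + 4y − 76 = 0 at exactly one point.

For a tangent, require d(centre, line) = r = 12.
|1·(−8) + 1·(−2) − p| / √2 = 12
|p − (−10)| = 12√2.

p = −10 ± 12√2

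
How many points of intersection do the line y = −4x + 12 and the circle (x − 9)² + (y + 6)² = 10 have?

0

d² = (4·9 + 1·(−6) − (12))²/17 = 324/17; r² = 10.
Since d² > r², the line lies outside the circle.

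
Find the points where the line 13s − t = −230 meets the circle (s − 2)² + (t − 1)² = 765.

Express t = 13s + 230 and substitute into the circle:
170s² + 5950s + 51680 = 0  ⟹  s² + 35s + 304 = 0
s = −16 or s = −19, giving (−16, 22) and (−19, −17).

(−19, −17) and (−16, 22)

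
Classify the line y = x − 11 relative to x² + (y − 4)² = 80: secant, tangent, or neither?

d² = (1·0 − 1·4 − (11))²/2 = 225/2; r² = 80.
Since d² > r², the line lies outside the circle.

neither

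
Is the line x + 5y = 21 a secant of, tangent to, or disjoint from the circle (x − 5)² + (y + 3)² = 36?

d² = (1·5 + 5·(−3) − (21))²/26 = 961/26; r² = 36.
Since d² > r², the line lies outside the circle.

disjoint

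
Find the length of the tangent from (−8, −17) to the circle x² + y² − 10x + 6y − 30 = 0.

√301

With centre O = (5, −3), |OP|² = 365 and r² = 64.
Power of the point: PT² = |PO|² − r² = 301, so PT = √301.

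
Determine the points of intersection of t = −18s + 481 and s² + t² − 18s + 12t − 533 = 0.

From the line, t = −18s + 481. Substituting:
325s² − 17550s + 236600 = 0  ⟹  s² − 54s + 728 = 0
s = 28 or s = 26, giving (28, −23) and (26, 13).

(26, 13) and (28, −23)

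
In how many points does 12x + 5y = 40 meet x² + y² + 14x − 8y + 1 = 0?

1

Substituting the line into the circle gives 169x² − 130x + 25 = 0.
Δ = 16900 − 16900 = 0.
A repeated root: the line is tangent.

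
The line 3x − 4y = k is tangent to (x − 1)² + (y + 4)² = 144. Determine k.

k = −41 or k = 79

Tangency holds when the distance from the centre (1, −4) to the line equals the radius 12:
|3·1 − 4·(−4) − k| / √25 = 12
|k − (19)| = 12·5, so k = 79 or k = −41.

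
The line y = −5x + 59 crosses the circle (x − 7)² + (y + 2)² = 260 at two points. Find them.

From the line, y = −5x + 59. Substituting:
26x² − 624x + 3510 = 0  ⟹  x² − 24x + 135 = 0
x = 15 or x = 9, giving (15, −16) and (9, 14).

(9, 14) and (15, −16)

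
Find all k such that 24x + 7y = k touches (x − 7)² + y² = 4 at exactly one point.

k = 118 or k = 218

For a tangent, require d(centre, line) = r = 2.
|24·7 + 7·0 − k| / √625 = 2
|k − (168)| = 2·25, so k = 218 or k = 118.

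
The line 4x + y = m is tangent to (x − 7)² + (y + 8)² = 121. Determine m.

m = 20 ± 11√17

Tangency holds when the distance from the centre (7, −8) to the line equals the radius 11:
|4·7 + 1·(−8) − m| / √17 = 11
|m − (20)| = 11√17.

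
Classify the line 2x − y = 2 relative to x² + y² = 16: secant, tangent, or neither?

d² = (2·0 − 1·0 − (2))²/5 = 4/5; r² = 16.
Since d² < r², the line cuts the circle twice.

secant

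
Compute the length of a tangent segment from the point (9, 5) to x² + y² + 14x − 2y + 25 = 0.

√247

With centre O = (−7, 1), |OP|² = 272 and r² = 25.
Power of the point: PT² = |PO|² − r² = 247, so PT = √247.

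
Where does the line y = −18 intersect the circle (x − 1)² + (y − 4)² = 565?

Substitute y = −18:
x² − 2x − 80 = 0
x = 10 or x = −8, giving (10, −18) and (−8, −18).

(−8, −18) and (10, −18)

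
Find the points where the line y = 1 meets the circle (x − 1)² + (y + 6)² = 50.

(0, 1) and (2, 1)

Express y = 1 and substitute into the circle:
x² − 2x = 0
x = 2 or x = 0, giving (2, 1) and (0, 1).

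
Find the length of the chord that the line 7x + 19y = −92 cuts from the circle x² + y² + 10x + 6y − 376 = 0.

Centre (−5, −3), r² = 410. Perpendicular distance d from centre to line = |0| / √410 = 0/√410.
Chord = 2√(r² − d²) = 2·√(410) = 2√410.

2√410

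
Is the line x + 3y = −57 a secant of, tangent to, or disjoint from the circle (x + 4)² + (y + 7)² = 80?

disjoint

d² = (1·(−4) + 3·(−7) − (−57))²/10 = 512/5; r² = 80.
Since d² > r², the line lies outside the circle.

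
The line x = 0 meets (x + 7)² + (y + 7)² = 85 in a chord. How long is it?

12

The line gives x = 0. Substituting into the circle:
y² + 14y + 13 = 0
y = −1 or y = −13, giving (0, −1) and (0, −13).
|(0, −1) − (0, −13)| = √((0)² + (12)²) = 12.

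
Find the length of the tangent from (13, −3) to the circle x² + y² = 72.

√106

Centre (0, 0), r² = 72. |PO|² = (13)² + (−3)² = 178.
The tangent meets the radius at right angles, so tangent² = |PO|² − r² = 178 − 72 = 106.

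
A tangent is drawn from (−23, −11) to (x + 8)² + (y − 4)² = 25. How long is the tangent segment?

With centre O = (−8, 4), |OP|² = 450 and r² = 25.
By the tangent–radius right angle, tangent length = √(|PO|² − r²) = √425 = 5√17.

5√17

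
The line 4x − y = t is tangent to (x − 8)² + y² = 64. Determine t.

t = 32 ± 8√17

Tangency holds when the distance from the centre (8, 0) to the line equals the radius 8:
|4·8 − 1·0 − t| / √17 = 8
|t − (32)| = 8√17.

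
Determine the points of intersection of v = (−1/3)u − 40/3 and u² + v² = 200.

Express v = (−40 − u)/3 and substitute into the circle:
10u² + 80u − 200 = 0  ⟹  u² + 8u − 20 = 0
u = 2 or u = −10, giving (2, −14) and (−10, −10).

(−10, −10) and (2, −14)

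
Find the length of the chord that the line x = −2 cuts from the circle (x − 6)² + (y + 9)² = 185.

22

Centre (6, −9), r² = 185. Perpendicular distance d from centre to line = |8| / √1 = 8.
Half the chord is √(r² − d²) = √(121), so the full chord is 22.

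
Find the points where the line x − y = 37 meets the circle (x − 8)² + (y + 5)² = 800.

From the line, y = x − 37. Substituting:
2x² − 80x + 288 = 0  ⟹  x² − 40x + 144 = 0
x = 36 or x = 4, giving (36, −1) and (4, −33).

(4, −33) and (36, −1)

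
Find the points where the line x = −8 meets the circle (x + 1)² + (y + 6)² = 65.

(−8, −10) and (−8, −2)

The line gives x = −8. Substituting into the circle:
y² + 12y + 20 = 0
y = −2 or y = −10, giving (−8, −2) and (−8, −10).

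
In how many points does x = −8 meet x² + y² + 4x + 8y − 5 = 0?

0

Centre (−2, −4), r² = 25. Distance² from centre to line = (6)² = 36.
Since d² > r², the line lies outside the circle.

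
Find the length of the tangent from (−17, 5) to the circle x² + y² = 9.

√305

With centre O = (0, 0), |OP|² = 314 and r² = 9.
Power of the point: PT² = |PO|² − r² = 305, so PT = √305.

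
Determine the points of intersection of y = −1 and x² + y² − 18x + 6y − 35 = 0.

Substitute y = −1:
x² − 18x − 40 = 0
x = 20 or x = −2, giving (20, −1) and (−2, −1).

(−2, −1) and (20, −1)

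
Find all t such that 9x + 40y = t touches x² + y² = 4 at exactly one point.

t = −82 or t = 82

The line touches the circle iff its distance from (0, 0) is 2:
|9·0 + 40·0 − t| / √1681 = 2
|t| = 2·41, so t = 82 or t = −82.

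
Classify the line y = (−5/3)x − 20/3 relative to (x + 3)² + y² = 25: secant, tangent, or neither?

secant

Substituting the line into the circle gives 34x² + 254x + 256 = 0.
Δ = 64516 − 34816 = 29700.
Two real roots: the line is a secant.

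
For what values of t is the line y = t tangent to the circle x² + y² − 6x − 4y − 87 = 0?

For a tangent, require d(centre, line) = r = 10.
|0·3 + 1·2 − t| / √1 = 10
|t − (2)| = 10, so t = 12 or t = −8.

t = −8 or t = 12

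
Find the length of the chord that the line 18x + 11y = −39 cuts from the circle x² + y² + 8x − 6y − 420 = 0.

2√445

Centre (−4, 3), r² = 445. Perpendicular distance d from centre to line = |0| / √445 = 0/√445.
Chord = 2√(r² − d²) = 2·√(445) = 2√445.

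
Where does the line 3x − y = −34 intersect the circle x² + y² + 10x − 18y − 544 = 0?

From the line, y = 3x + 34. Substituting:
10x² + 160x = 0  ⟹  x² + 16x = 0
x = 0 or x = −16, giving (0, 34) and (−16, −14).

(−16, −14) and (0, 34)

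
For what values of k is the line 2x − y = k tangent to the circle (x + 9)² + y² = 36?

k = −18 ± 6√5

Tangency holds when the distance from the centre (−9, 0) to the line equals the radius 6:
|2·(−9) − 1·0 − k| / √5 = 6
|k − (−18)| = 6√5.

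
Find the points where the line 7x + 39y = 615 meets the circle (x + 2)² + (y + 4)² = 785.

From the line, y = (615 − 7x)/39. Substituting:
1570x² − 4710x − 593460 = 0  ⟹  x² − 3x − 378 = 0
x = 21 or x = −18, giving (21, 12) and (−18, 19).

(−18, 19) and (21, 12)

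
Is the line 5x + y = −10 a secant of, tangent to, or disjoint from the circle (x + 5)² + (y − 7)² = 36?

secant

d² = (5·(−5) + 1·7 − (−10))²/26 = 32/13; r² = 36.
Since d² < r², the line cuts the circle twice.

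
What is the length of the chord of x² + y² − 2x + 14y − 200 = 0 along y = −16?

26

Express y = −16 and substitute into the circle:
x² − 2x − 168 = 0
x = 14 or x = −12, giving (14, −16) and (−12, −16).
|(14, −16) − (−12, −16)| = √((26)² + (0)²) = 26.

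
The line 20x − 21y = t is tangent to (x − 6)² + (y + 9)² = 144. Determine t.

Tangency holds when the distance from the centre (6, −9) to the line equals the radius 12:
|20·6 − 21·(−9) − t| / √841 = 12
|t − (309)| = 12·29, so t = 657 or t = −39.

t = −39 or t = 657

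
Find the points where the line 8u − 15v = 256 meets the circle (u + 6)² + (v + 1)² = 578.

Substitute v = (−256 + 8u)/15:
289u² − 1156u − 63869 = 0  ⟹  u² − 4u − 221 = 0
u = 17 or u = −13, giving (17, −8) and (−13, −24).

(−13, −24) and (17, −8)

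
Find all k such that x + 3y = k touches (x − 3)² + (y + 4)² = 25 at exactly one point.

k = −9 ± 5√10

For a tangent, require d(centre, line) = r = 5.
|1·3 + 3·(−4) − k| / √10 = 5
|k − (−9)| = 5√10.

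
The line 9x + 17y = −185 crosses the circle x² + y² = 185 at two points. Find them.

(−13, −4) and (4, −13)

From the line, y = (−185 − 9x)/17. Substituting:
370x² + 3330x − 19240 = 0  ⟹  x² + 9x − 52 = 0
x = 4 or x = −13, giving (4, −13) and (−13, −4).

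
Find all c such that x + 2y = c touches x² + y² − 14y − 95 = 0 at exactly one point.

c = 14 ± 12√5

Tangency holds when the distance from the centre (0, 7) to the line equals the radius 12:
|1·0 + 2·7 − c| / √5 = 12
|c − (14)| = 12√5.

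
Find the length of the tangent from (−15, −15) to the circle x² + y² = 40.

With centre O = (0, 0), |OP|² = 450 and r² = 40.
The tangent meets the radius at right angles, so tangent² = |PO|² − r² = 450 − 40 = 410.

√410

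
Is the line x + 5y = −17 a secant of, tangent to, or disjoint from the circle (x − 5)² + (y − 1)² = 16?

Substituting the line into the circle gives 26x² − 206x + 709 = 0.
Discriminant = (−206)² − 4·26·(709) = −31300 < 0.
No real roots: the line does not meet the circle.

disjoint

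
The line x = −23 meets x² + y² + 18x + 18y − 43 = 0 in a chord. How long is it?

The distance from (−9, −9) to the line is 14, and r² = 205.
Half the chord is √(r² − d²) = √(9), so the full chord is 6.

6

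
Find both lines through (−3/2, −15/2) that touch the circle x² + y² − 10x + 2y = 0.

Write the tangent as mx − y + (−15/2 − m·(−3/2)) = 0 and set its distance from the centre to √26:
[m·(13/2) − (13/2)]² = 26(m² + 1)
5m² − 26m + 5 = 0, so m = 1/5 or m = 5.
With m = 1/5: x − 5y = 36. With m = 5: 5x − y = 0.

x − 5y = 36 and 5x − y = 0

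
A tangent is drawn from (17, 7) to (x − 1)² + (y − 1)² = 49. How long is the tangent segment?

9√3

With centre O = (1, 1), |OP|² = 292 and r² = 49.
By the tangent–radius right angle, tangent length = √(|PO|² − r²) = √243 = 9√3.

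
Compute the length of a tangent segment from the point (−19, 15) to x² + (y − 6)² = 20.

The centre is (0, 6) and r = 2√5. The square of the distance from P to the centre is 361 + 81 = 442.
The tangent meets the radius at right angles, so tangent² = |PO|² − r² = 442 − 20 = 422.

√422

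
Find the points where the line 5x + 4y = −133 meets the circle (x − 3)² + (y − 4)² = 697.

Express y = (−133 − 5x)/4 and substitute into the circle:
41x² + 1394x + 11193 = 0  ⟹  x² + 34x + 273 = 0
x = −13 or x = −21, giving (−13, −17) and (−21, −7).

(−21, −7) and (−13, −17)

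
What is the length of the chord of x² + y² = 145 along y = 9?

From the line, y = 9. Substituting:
x² − 64 = 0
x = 8 or x = −8, giving (8, 9) and (−8, 9).
|(8, 9) − (−8, 9)| = √((16)² + (0)²) = 16.

16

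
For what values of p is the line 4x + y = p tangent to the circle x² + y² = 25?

p = ±5√17

For a tangent, require d(centre, line) = r = 5.
|4·0 + 1·0 − p| / √17 = 5
|p| = 5√17.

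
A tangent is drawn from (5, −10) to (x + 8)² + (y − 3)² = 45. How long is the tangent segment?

With centre O = (−8, 3), |OP|² = 338 and r² = 45.
The tangent meets the radius at right angles, so tangent² = |PO|² − r² = 338 − 45 = 293.

√293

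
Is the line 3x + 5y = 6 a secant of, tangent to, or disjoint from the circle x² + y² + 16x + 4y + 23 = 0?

d² = (3·(−8) + 5·(−2) − (6))²/34 = 800/17; r² = 45.
Since d² > r², the line lies outside the circle.

disjoint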